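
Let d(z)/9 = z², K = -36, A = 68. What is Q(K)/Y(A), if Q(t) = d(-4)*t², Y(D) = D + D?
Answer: 23328/17 ≈ 1372.2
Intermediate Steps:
d(z) = 9*z²
Y(D) = 2*D
Q(t) = 144*t² (Q(t) = (9*(-4)²)*t² = (9*16)*t² = 144*t²)
Q(K)/Y(A) = (144*(-36)²)/((2*68)) = (144*1296)/136 = 186624*(1/136) = 23328/17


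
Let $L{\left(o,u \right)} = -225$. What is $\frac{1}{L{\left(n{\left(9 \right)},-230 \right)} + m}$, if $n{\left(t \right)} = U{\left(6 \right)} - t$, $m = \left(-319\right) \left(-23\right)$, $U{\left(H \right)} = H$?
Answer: $\frac{1}{7112} \approx 0.00014061$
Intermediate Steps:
$m = 7337$
$n{\left(t \right)} = 6 - t$
$\frac{1}{L{\left(n{\left(9 \right)},-230 \right)} + m} = \frac{1}{-225 + 7337} = \frac{1}{7112}$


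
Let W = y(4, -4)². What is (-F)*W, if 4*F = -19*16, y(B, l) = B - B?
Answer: 0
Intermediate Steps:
y(B, l) = 0
W = 0 (W = 0² = 0)
F = -76 (F = (-19*16)/4 = (¼)*(-304) = -76)
(-F)*W = -1*(-76)*0 = 76*0 = 0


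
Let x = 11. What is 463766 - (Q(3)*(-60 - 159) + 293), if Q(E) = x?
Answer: 465882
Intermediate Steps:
Q(E) = 11
463766 - (Q(3)*(-60 - 159) + 293) = 463766 - (11*(-60 - 159) + 293) = 463766 - (11*(-219) + 293) = 463766 - (-2409 + 293) = 463766 - 1*(-2116) = 463766 + 2116 = 465882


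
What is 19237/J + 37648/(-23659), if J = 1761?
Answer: 388830055/41663499 ≈ 9.3326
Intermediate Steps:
19237/J + 37648/(-23659) = 19237/1761 + 37648/(-23659) = 19237*(1/1761) + 37648*(-1/23659) = 19237/1761 - 37648/23659 = 388830055/41663499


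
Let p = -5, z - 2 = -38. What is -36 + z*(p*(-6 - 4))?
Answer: -1836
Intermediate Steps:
z = -36 (z = 2 - 38 = -36)
-36 + z*(p*(-6 - 4)) = -36 - (-180)*(-6 - 4) = -36 - (-180)*(-10) = -36 - 36*50 = -36 - 1800 = -1836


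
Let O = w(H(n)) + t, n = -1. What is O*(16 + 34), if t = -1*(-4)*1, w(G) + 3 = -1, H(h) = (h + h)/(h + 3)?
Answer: 0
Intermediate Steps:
H(h) = 2*h/(3 + h) (H(h) = (2*h)/(3 + h) = 2*h/(3 + h))
w(G) = -4 (w(G) = -3 - 1 = -4)
t = 4 (t = 4*1 = 4)
O = 0 (O = -4 + 4 = 0)
O*(16 + 34) = 0*(16 + 34) = 0*50 = 0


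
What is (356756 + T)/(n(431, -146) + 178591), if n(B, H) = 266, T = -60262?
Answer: 296494/178857 ≈ 1.6577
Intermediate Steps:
(356756 + T)/(n(431, -146) + 178591) = (356756 - 60262)/(266 + 178591) = 296494/178857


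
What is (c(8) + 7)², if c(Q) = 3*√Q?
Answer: 121 + 84*√2 ≈ 239.79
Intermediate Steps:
(c(8) + 7)² = (3*√8 + 7)² = (3*(2*√2) + 7)² = (6*√2 + 7)² = (7 + 6*√2)²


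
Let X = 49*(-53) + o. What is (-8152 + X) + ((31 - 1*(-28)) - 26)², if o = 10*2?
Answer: -9640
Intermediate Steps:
o = 20
X = -2577 (X = 49*(-53) + 20 = -2597 + 20 = -2577)
(-8152 + X) + ((31 - 1*(-28)) - 26)² = (-8152 - 2577) + ((31 - 1*(-28)) - 26)² = -10729 + ((31 + 28) - 26)² = -10729 + (59 - 26)² = -10729 + 33² = -10729 + 1089 = -9640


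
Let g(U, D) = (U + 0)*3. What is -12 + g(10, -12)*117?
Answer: 3498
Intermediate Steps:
g(U, D) = 3*U (g(U, D) = U*3 = 3*U)
-12 + g(10, -12)*117 = -12 + (3*10)*117 = -12 + 30*117 = -12 + 3510 = 3498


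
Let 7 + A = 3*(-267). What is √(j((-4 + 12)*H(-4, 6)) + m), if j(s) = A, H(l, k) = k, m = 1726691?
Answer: √1725883 ≈ 1313.7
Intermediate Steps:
A = -808 (A = -7 + 3*(-267) = -7 - 801 = -808)
j(s) = -808
√(j((-4 + 12)*H(-4, 6)) + m) = √(-808 + 1726691) = √1725883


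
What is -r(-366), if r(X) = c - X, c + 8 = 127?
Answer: -485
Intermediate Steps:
c = 119 (c = -8 + 127 = 119)
r(X) = 119 - X
-r(-366) = -(119 - 1*(-366)) = -(119 + 366) = -1*485 = -485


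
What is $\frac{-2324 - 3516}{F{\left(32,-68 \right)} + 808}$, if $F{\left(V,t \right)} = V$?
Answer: $- \frac{146}{21} \approx -6.9524$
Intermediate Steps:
$\frac{-2324 - 3516}{F{\left(32,-68 \right)} + 808} = \frac{-2324 - 3516}{32 + 808} = - \frac{5840}{840} = \left(-5840\right) \frac{1}{840} = - \frac{146}{21}$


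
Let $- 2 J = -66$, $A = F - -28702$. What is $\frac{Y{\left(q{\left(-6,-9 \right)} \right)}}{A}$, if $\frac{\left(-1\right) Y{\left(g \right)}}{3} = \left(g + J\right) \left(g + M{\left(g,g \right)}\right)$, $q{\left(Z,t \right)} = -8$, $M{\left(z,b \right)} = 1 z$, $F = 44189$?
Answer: $\frac{400}{24297} \approx 0.016463$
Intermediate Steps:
$M{\left(z,b \right)} = z$
$A = 72891$ ($A = 44189 - -28702 = 44189 + 28702 = 72891$)
$J = 33$ ($J = \left(- \frac{1}{2}\right) \left(-66\right) = 33$)
$Y{\left(g \right)} = - 6 g \left(33 + g\right)$ ($Y{\left(g \right)} = - 3 \left(g + 33\right) \left(g + g\right) = - 3 \left(33 + g\right) 2 g = - 3 \cdot 2 g \left(33 + g\right) = - 6 g \left(33 + g\right)$)
$\frac{Y{\left(q{\left(-6,-9 \right)} \right)}}{A} = \frac{6 \left(-8\right) \left(-33 - -8\right)}{72891} = 6 \left(-8\right) \left(-33 + 8\right) \frac{1}{72891} = 6 \left(-8\right) \left(-25\right) \frac{1}{72891} = 1200 \cdot \frac{1}{72891} = \frac{400}{24297}$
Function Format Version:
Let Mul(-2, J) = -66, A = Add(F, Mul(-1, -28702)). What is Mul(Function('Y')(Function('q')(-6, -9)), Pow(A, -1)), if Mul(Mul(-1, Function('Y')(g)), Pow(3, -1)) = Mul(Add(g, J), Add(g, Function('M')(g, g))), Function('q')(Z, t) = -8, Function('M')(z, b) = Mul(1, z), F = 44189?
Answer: Rational(400, 24297) ≈ 0.016463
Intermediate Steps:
Function('M')(z, b) = z
A = 72891 (A = Add(44189, Mul(-1, -28702)) = Add(44189, 28702) = 72891)
J = 33 (J = Mul(Rational(-1, 2), -66) = 33)
Function('Y')(g) = Mul(-6, g, Add(33, g)) (Function('Y')(g) = Mul(-3, Mul(Add(g, 33), Add(g, g))) = Mul(-3, Mul(Add(33, g), Mul(2, g))) = Mul(-3, Mul(2, g, Add(33, g))) = Mul(-6, g, Add(33, g)))
Mul(Function('Y')(Function('q')(-6, -9)), Pow(A, -1)) = Mul(Mul(6, -8, Add(-33, Mul(-1, -8))), Pow(72891, -1)) = Mul(Mul(6, -8, Add(-33, 8)), Rational(1, 72891)) = Mul(Mul(6, -8, -25), Rational(1, 72891)) = Mul(1200, Rational(1, 72891)) = Rational(400, 24297)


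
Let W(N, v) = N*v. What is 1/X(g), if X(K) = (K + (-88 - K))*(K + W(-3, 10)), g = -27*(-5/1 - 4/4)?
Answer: -1/11616 ≈ -8.6088e-5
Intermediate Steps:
g = 162 (g = -27*(-5*1 - 4*¼) = -27*(-5 - 1) = -27*(-6) = 162)
X(K) = 2640 - 88*K (X(K) = (K + (-88 - K))*(K - 3*10) = -88*(K - 30) = -88*(-30 + K) = 2640 - 88*K)
1/X(g) = 1/(2640 - 88*162) = 1/(2640 - 14256) = 1/(-11616) = -1/11616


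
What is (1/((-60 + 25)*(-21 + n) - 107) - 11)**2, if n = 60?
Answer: 262213249/2166784 ≈ 121.01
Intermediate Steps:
(1/((-60 + 25)*(-21 + n) - 107) - 11)**2 = (1/((-60 + 25)*(-21 + 60) - 107) - 11)**2 = (1/(-35*39 - 107) - 11)**2 = (1/(-1365 - 107) - 11)**2 = (1/(-1472) - 11)**2 = (-1/1472 - 11)**2 = (-16193/1472)**2 = 262213249/2166784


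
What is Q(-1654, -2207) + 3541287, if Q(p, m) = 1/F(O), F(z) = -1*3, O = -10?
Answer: 10623860/3 ≈ 3.5413e+6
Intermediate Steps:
F(z) = -3
Q(p, m) = -⅓ (Q(p, m) = 1/(-3) = -⅓)
Q(-1654, -2207) + 3541287 = -⅓ + 3541287 = 10623860/3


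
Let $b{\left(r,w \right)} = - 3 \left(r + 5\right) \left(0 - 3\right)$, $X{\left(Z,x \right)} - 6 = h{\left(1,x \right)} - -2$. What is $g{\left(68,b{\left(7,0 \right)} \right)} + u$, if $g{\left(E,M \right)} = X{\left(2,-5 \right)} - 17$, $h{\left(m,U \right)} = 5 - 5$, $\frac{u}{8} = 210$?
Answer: $1671$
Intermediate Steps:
$u = 1680$ ($u = 8 \cdot 210 = 1680$)
$h{\left(m,U \right)} = 0$
$X{\left(Z,x \right)} = 8$ ($X{\left(Z,x \right)} = 6 + \left(0 - -2\right) = 6 + \left(0 + 2\right) = 6 + 2 = 8$)
$b{\left(r,w \right)} = 45 + 9 r$ ($b{\left(r,w \right)} = - 3 \left(5 + r\right) \left(-3\right) = - 3 \left(-15 - 3 r\right) = 45 + 9 r$)
$g{\left(E,M \right)} = -9$ ($g{\left(E,M \right)} = 8 - 17 = -9$)
$g{\left(68,b{\left(7,0 \right)} \right)} + u = -9 + 1680 = 1671$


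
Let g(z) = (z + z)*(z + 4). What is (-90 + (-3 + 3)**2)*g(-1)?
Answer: 540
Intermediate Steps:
g(z) = 2*z*(4 + z) (g(z) = (2*z)*(4 + z) = 2*z*(4 + z))
(-90 + (-3 + 3)**2)*g(-1) = (-90 + (-3 + 3)**2)*(2*(-1)*(4 - 1)) = (-90 + 0**2)*(2*(-1)*3) = (-90 + 0)*(-6) = -90*(-6) = 540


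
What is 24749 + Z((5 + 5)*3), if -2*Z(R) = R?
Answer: 24734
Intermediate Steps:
Z(R) = -R/2
24749 + Z((5 + 5)*3) = 24749 - (5 + 5)*3/2 = 24749 - 5*3 = 24749 - ½*30 = 24749 - 15 = 24734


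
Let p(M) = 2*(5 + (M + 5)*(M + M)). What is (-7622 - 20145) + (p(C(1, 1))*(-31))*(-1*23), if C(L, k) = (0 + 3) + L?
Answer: 82035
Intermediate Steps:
C(L, k) = 3 + L
p(M) = 10 + 4*M*(5 + M) (p(M) = 2*(5 + (5 + M)*(2*M)) = 2*(5 + 2*M*(5 + M)) = 10 + 4*M*(5 + M))
(-7622 - 20145) + (p(C(1, 1))*(-31))*(-1*23) = (-7622 - 20145) + ((10 + 4*(3 + 1)² + 20*(3 + 1))*(-31))*(-1*23) = -27767 + ((10 + 4*4² + 20*4)*(-31))*(-23) = -27767 + ((10 + 4*16 + 80)*(-31))*(-23) = -27767 + ((10 + 64 + 80)*(-31))*(-23) = -27767 + (154*(-31))*(-23) = -27767 - 4774*(-23) = -27767 + 109802 = 82035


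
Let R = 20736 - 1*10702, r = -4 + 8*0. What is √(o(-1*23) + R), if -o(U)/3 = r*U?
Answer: √9758 ≈ 98.783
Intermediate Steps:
r = -4 (r = -4 + 0 = -4)
o(U) = 12*U (o(U) = -(-12)*U = 12*U)
R = 10034 (R = 20736 - 10702 = 10034)
√(o(-1*23) + R) = √(12*(-1*23) + 10034) = √(12*(-23) + 10034) = √(-276 + 10034) = √9758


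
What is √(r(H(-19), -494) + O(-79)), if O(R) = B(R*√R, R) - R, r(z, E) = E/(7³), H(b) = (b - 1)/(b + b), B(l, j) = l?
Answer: √(186221 - 189679*I*√79)/49 ≈ 19.799 - 17.732*I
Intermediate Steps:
H(b) = (-1 + b)/(2*b) (H(b) = (-1 + b)/((2*b)) = (-1 + b)*(1/(2*b)) = (-1 + b)/(2*b))
r(z, E) = E/343
O(R) = R^(3/2) - R (O(R) = R*√R - R = R^(3/2) - R)
√(r(H(-19), -494) + O(-79)) = √((1/343)*(-494) + ((-79)^(3/2) - 1*(-79))) = √(-494/343 + (-79*I*√79 + 79)) = √(-494/343 + (79 - 79*I*√79)) = √(26603/343 - 79*I*√79)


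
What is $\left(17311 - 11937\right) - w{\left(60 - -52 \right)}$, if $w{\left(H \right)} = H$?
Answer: $5262$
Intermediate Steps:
$\left(17311 - 11937\right) - w{\left(60 - -52 \right)} = \left(17311 - 11937\right) - \left(60 - -52\right) = \left(17311 - 11937\right) - \left(60 + 52\right) = 5374 - 112 = 5262$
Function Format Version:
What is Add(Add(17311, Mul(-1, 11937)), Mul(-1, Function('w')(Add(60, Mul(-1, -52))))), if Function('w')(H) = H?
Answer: 5262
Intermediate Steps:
Add(Add(17311, Mul(-1, 11937)), Mul(-1, Function('w')(Add(60, Mul(-1, -52))))) = Add(Add(17311, Mul(-1, 11937)), Mul(-1, Add(60, Mul(-1, -52)))) = Add(Add(17311, -11937), Mul(-1, Add(60, 52))) = Add(5374, Mul(-1, 112)) = Add(5374, -112) = 5262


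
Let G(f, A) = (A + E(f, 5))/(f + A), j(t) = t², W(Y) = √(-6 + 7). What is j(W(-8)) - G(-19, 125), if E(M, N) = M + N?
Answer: -5/106 ≈ -0.047170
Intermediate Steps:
W(Y) = 1 (W(Y) = √1 = 1)
G(f, A) = (5 + A + f)/(A + f) (G(f, A) = (A + (f + 5))/(f + A) = (A + (5 + f))/(A + f) = (5 + A + f)/(A + f))
j(W(-8)) - G(-19, 125) = 1² - (5 + 125 - 19)/(125 - 19) = 1 - 111/106 = -5/106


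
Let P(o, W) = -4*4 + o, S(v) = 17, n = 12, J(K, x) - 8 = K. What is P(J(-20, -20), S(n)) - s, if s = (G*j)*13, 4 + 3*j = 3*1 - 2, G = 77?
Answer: 973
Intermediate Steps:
J(K, x) = 8 + K
j = -1 (j = -4/3 + (3*1 - 2)/3 = -4/3 + (3 - 2)/3 = -4/3 + (1/3)*1 = -4/3 + 1/3 = -1)
P(o, W) = -16 + o
s = -1001 (s = (77*(-1))*13 = -77*13 = -1001)
P(J(-20, -20), S(n)) - s = (-16 + (8 - 20)) - 1*(-1001) = (-16 - 12) + 1001 = -28 + 1001 = 973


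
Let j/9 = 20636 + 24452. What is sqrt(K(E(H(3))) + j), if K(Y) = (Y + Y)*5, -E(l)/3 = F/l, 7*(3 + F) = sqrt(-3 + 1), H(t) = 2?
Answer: sqrt(19886013 - 105*I*sqrt(2))/7 ≈ 637.05 - 0.0023785*I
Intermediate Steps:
j = 405792 (j = 9*(20636 + 24452) = 9*45088 = 405792)
F = -3 + I*sqrt(2)/7 (F = -3 + sqrt(-3 + 1)/7 = -3 + sqrt(-2)/7 = -3 + (I*sqrt(2))/7 = -3 + I*sqrt(2)/7 ≈ -3.0 + 0.20203*I)
E(l) = -3*(-3 + I*sqrt(2)/7)/l
K(Y) = 10*Y (K(Y) = (2*Y)*5 = 10*Y)
sqrt(K(E(H(3))) + j) = sqrt(10*((3/7)*(21 - I*sqrt(2))/2) + 405792) = sqrt(10*((3/7)*(1/2)*(21 - I*sqrt(2))) + 405792) = sqrt(10*(9/2 - 3*I*sqrt(2)/14) + 405792) = sqrt((45 - 15*I*sqrt(2)/7) + 405792) = sqrt(405837 - 15*I*sqrt(2)/7)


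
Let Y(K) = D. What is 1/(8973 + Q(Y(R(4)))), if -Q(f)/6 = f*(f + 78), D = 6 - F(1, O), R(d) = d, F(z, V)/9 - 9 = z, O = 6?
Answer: 1/5949 ≈ 0.00016810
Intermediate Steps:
F(z, V) = 81 + 9*z
D = -84 (D = 6 - (81 + 9*1) = 6 - (81 + 9) = 6 - 1*90 = 6 - 90 = -84)
Y(K) = -84
Q(f) = -6*f*(78 + f) (Q(f) = -6*f*(f + 78) = -6*f*(78 + f))
1/(8973 + Q(Y(R(4)))) = 1/(8973 - 6*(-84)*(78 - 84)) = 1/(8973 - 6*(-84)*(-6)) = 1/(8973 - 3024) = 1/5949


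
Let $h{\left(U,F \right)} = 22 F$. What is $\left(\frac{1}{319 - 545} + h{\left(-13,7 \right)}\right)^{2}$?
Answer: $\frac{1211248809}{51076} \approx 23715.0$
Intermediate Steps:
$\left(\frac{1}{319 - 545} + h{\left(-13,7 \right)}\right)^{2} = \left(\frac{1}{319 - 545} + 22 \cdot 7\right)^{2} = \left(\frac{1}{-226} + 154\right)^{2} = \left(- \frac{1}{226} + 154\right)^{2} = \left(\frac{34803}{226}\right)^{2} = \frac{1211248809}{51076}$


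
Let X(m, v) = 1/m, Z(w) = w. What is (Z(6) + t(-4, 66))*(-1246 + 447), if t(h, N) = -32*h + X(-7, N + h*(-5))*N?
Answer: -696728/7 ≈ -99533.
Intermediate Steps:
t(h, N) = -32*h - N/7 (t(h, N) = -32*h + N/(-7) = -32*h - N/7)
(Z(6) + t(-4, 66))*(-1246 + 447) = (6 + (-32*(-4) - ⅐*66))*(-1246 + 447) = (6 + (128 - 66/7))*(-799) = (6 + 830/7)*(-799) = (872/7)*(-799) = -696728/7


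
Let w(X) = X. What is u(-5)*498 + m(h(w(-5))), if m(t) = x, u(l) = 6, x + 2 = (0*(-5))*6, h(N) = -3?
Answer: 2986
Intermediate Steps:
x = -2 (x = -2 + (0*(-5))*6 = -2 + 0*6 = -2 + 0 = -2)
m(t) = -2
u(-5)*498 + m(h(w(-5))) = 6*498 - 2 = 2988 - 2 = 2986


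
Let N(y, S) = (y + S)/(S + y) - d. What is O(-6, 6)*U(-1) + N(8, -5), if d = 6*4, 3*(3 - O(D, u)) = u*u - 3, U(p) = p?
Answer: -15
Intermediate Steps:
O(D, u) = 4 - u²/3 (O(D, u) = 3 - (u*u - 3)/3 = 3 - (u² - 3)/3 = 3 - (-3 + u²)/3 = 3 + (1 - u²/3) = 4 - u²/3)
d = 24
N(y, S) = -23 (N(y, S) = (y + S)/(S + y) - 1*24 = (S + y)/(S + y) - 24 = 1 - 24 = -23)
O(-6, 6)*U(-1) + N(8, -5) = (4 - ⅓*6²)*(-1) - 23 = (4 - ⅓*36)*(-1) - 23 = (4 - 12)*(-1) - 23 = -8*(-1) - 23 = 8 - 23 = -15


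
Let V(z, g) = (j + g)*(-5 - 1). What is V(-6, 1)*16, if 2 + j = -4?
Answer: 480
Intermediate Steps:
j = -6 (j = -2 - 4 = -6)
V(z, g) = 36 - 6*g (V(z, g) = (-6 + g)*(-5 - 1) = (-6 + g)*(-6) = 36 - 6*g)
V(-6, 1)*16 = (36 - 6*1)*16 = (36 - 6)*16 = 30*16 = 480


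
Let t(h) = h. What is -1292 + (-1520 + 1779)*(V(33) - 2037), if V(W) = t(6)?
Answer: -527321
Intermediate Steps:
V(W) = 6
-1292 + (-1520 + 1779)*(V(33) - 2037) = -1292 + (-1520 + 1779)*(6 - 2037) = -1292 + 259*(-2031) = -1292 - 526029 = -527321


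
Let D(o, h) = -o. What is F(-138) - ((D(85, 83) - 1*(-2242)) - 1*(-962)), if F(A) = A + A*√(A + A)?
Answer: -3257 - 276*I*√69 ≈ -3257.0 - 2292.6*I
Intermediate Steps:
F(A) = A + √2*A^(3/2) (F(A) = A + A*√(2*A) = A + A*(√2*√A) = A + √2*A^(3/2))
F(-138) - ((D(85, 83) - 1*(-2242)) - 1*(-962)) = (-138 + √2*(-138)^(3/2)) - ((-1*85 - 1*(-2242)) - 1*(-962)) = (-138 + √2*(-138*I*√138)) - ((-85 + 2242) + 962) = (-138 - 276*I*√69) - (2157 + 962) = (-138 - 276*I*√69) - 1*3119 = (-138 - 276*I*√69) - 3119 = -3257 - 276*I*√69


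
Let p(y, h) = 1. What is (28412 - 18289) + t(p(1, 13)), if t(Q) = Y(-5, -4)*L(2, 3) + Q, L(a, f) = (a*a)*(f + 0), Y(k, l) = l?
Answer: 10076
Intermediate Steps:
L(a, f) = f*a**2 (L(a, f) = a**2*f = f*a**2)
t(Q) = -48 + Q (t(Q) = -12*2**2 + Q = -12*4 + Q = -4*12 + Q = -48 + Q)
(28412 - 18289) + t(p(1, 13)) = (28412 - 18289) + (-48 + 1) = 10123 - 47 = 10076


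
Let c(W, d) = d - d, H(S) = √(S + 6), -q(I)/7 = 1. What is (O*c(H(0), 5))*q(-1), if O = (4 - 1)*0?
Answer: 0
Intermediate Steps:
q(I) = -7 (q(I) = -7*1 = -7)
H(S) = √(6 + S)
c(W, d) = 0
O = 0 (O = 3*0 = 0)
(O*c(H(0), 5))*q(-1) = (0*0)*(-7) = 0*(-7) = 0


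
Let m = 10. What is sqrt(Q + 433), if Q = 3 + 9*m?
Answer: sqrt(526) ≈ 22.935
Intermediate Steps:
Q = 93 (Q = 3 + 9*10 = 3 + 90 = 93)
sqrt(Q + 433) = sqrt(93 + 433) = sqrt(526)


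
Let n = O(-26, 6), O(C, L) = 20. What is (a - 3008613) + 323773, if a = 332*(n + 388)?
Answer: -2549384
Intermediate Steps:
n = 20
a = 135456 (a = 332*(20 + 388) = 332*408 = 135456)
(a - 3008613) + 323773 = (135456 - 3008613) + 323773 = -2873157 + 323773 = -2549384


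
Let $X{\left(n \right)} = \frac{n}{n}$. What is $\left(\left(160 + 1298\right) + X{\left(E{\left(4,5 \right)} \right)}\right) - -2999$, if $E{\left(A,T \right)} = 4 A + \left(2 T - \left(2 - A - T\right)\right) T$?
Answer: $4458$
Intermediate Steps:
$E{\left(A,T \right)} = 4 A + T \left(-2 + A + 3 T\right)$ ($E{\left(A,T \right)} = 4 A + \left(2 T + \left(-2 + A + T\right)\right) T = 4 A + \left(-2 + A + 3 T\right) T = 4 A + T \left(-2 + A + 3 T\right)$)
$X{\left(n \right)} = 1$
$\left(\left(160 + 1298\right) + X{\left(E{\left(4,5 \right)} \right)}\right) - -2999 = \left(\left(160 + 1298\right) + 1\right) - -2999 = \left(1458 + 1\right) + 2999 = 1459 + 2999 = 4458$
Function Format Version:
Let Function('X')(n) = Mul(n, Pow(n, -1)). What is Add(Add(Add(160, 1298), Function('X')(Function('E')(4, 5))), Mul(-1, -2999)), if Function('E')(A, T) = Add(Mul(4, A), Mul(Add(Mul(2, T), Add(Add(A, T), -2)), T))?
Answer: 4458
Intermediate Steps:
Function('E')(A, T) = Add(Mul(4, A), Mul(T, Add(-2, A, Mul(3, T)))) (Function('E')(A, T) = Add(Mul(4, A), Mul(Add(Mul(2, T), Add(-2, A, T)), T)) = Add(Mul(4, A), Mul(Add(-2, A, Mul(3, T)), T)) = Add(Mul(4, A), Mul(T, Add(-2, A, Mul(3, T)))))
Function('X')(n) = 1
Add(Add(Add(160, 1298), Function('X')(Function('E')(4, 5))), Mul(-1, -2999)) = Add(Add(Add(160, 1298), 1), Mul(-1, -2999)) = Add(Add(1458, 1), 2999) = Add(1459, 2999) = 4458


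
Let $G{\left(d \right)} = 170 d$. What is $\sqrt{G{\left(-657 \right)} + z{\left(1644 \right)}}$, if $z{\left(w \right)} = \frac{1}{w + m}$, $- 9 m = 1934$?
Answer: $\frac{3 i \sqrt{2052999243178}}{12862} \approx 334.2 i$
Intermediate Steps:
$m = - \frac{1934}{9}$ ($m = \left(- \frac{1}{9}\right) 1934 = - \frac{1934}{9} \approx -214.89$)
$z{\left(w \right)} = \frac{1}{- \frac{1934}{9} + w}$ ($z{\left(w \right)} = \frac{1}{w - \frac{1934}{9}} = \frac{1}{- \frac{1934}{9} + w}$)
$\sqrt{G{\left(-657 \right)} + z{\left(1644 \right)}} = \sqrt{170 \left(-657\right) + \frac{9}{-1934 + 9 \cdot 1644}} = \sqrt{-111690 + \frac{9}{-1934 + 14796}} = \sqrt{-111690 + \frac{9}{12862}} = \sqrt{- \frac{1436556771}{12862}} = \frac{3 i \sqrt{2052999243178}}{12862}$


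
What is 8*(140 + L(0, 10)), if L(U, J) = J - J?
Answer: 1120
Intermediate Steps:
L(U, J) = 0
8*(140 + L(0, 10)) = 8*(140 + 0) = 8*140 = 1120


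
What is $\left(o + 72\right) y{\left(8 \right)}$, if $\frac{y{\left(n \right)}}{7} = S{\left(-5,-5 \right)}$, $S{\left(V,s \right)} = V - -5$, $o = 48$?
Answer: $0$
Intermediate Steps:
$S{\left(V,s \right)} = 5 + V$ ($S{\left(V,s \right)} = V + 5 = 5 + V$)
$y{\left(n \right)} = 0$ ($y{\left(n \right)} = 7 \left(5 - 5\right) = 7 \cdot 0 = 0$)
$\left(o + 72\right) y{\left(8 \right)} = \left(48 + 72\right) 0 = 120 \cdot 0 = 0$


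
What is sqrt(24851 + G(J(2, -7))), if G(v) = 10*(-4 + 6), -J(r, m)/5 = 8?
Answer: sqrt(24871) ≈ 157.71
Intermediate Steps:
J(r, m) = -40 (J(r, m) = -5*8 = -40)
G(v) = 20 (G(v) = 10*2 = 20)
sqrt(24851 + G(J(2, -7))) = sqrt(24851 + 20) = sqrt(24871)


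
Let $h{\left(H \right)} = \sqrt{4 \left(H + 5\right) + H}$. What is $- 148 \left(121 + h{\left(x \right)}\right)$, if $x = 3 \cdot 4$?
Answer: $-17908 - 592 \sqrt{5} \approx -19232.0$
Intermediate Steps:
$x = 12$
$h{\left(H \right)} = \sqrt{20 + 5 H}$ ($h{\left(H \right)} = \sqrt{4 \left(5 + H\right) + H} = \sqrt{\left(20 + 4 H\right) + H} = \sqrt{20 + 5 H}$)
$- 148 \left(121 + h{\left(x \right)}\right) = - 148 \left(121 + \sqrt{20 + 5 \cdot 12}\right) = - 148 \left(121 + \sqrt{20 + 60}\right) = - 148 \left(121 + \sqrt{80}\right) = - 148 \left(121 + 4 \sqrt{5}\right) = -17908 - 592 \sqrt{5}$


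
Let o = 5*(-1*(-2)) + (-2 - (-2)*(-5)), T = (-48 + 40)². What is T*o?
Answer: -128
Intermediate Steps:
T = 64 (T = (-8)² = 64)
o = -2 (o = 5*2 + (-2 - 1*10) = 10 + (-2 - 10) = 10 - 12 = -2)
T*o = 64*(-2) = -128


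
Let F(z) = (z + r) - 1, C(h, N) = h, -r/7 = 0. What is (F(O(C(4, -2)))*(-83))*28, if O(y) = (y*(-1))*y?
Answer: 39508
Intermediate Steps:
r = 0 (r = -7*0 = 0)
O(y) = -y**2 (O(y) = (-y)*y = -y**2)
F(z) = -1 + z (F(z) = (z + 0) - 1 = z - 1 = -1 + z)
(F(O(C(4, -2)))*(-83))*28 = ((-1 - 1*4**2)*(-83))*28 = ((-1 - 1*16)*(-83))*28 = ((-1 - 16)*(-83))*28 = -17*(-83)*28 = 1411*28 = 39508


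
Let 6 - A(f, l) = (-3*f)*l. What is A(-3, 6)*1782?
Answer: -85536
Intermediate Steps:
A(f, l) = 6 + 3*f*l (A(f, l) = 6 - (-3*f)*l = 6 - (-3)*f*l = 6 + 3*f*l)
A(-3, 6)*1782 = (6 + 3*(-3)*6)*1782 = (6 - 54)*1782 = -48*1782 = -85536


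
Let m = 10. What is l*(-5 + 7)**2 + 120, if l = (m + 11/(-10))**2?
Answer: 10921/25 ≈ 436.84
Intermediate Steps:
l = 7921/100 (l = (10 + 11/(-10))**2 = (10 + 11*(-1/10))**2 = (10 - 11/10)**2 = (89/10)**2 = 7921/100 ≈ 79.210)
l*(-5 + 7)**2 + 120 = 7921*(-5 + 7)**2/100 + 120 = (7921/100)*2**2 + 120 = (7921/100)*4 + 120 = 7921/25 + 120 = 10921/25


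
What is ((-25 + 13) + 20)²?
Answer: 64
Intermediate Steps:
((-25 + 13) + 20)² = (-12 + 20)² = 8² = 64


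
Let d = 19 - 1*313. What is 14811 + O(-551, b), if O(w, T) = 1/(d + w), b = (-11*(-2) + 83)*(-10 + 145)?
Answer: 12515294/845 ≈ 14811.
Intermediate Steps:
b = 14175 (b = (22 + 83)*135 = 105*135 = 14175)
d = -294 (d = 19 - 313 = -294)
O(w, T) = 1/(-294 + w)
14811 + O(-551, b) = 14811 + 1/(-294 - 551) = 14811 + 1/(-845) = 14811 - 1/845 = 12515294/845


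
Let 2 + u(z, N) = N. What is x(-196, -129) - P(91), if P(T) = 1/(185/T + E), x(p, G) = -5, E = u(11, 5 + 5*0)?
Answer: -2381/458 ≈ -5.1987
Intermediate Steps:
u(z, N) = -2 + N
E = 3 (E = -2 + (5 + 5*0) = -2 + (5 + 0) = -2 + 5 = 3)
P(T) = 1/(3 + 185/T) (P(T) = 1/(185/T + 3) = 1/(3 + 185/T))
x(-196, -129) - P(91) = -5 - 91/(185 + 3*91) = -5 - 91/(185 + 273) = -5 - 91/458 = -2381/458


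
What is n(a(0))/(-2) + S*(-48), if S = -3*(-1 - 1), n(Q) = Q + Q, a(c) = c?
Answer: -288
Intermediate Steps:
n(Q) = 2*Q
S = 6 (S = -3*(-2) = 6)
n(a(0))/(-2) + S*(-48) = (2*0)/(-2) + 6*(-48) = -½*0 - 288 = 0 - 288 = -288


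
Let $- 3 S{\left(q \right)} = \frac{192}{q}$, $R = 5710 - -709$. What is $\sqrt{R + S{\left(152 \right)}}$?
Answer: $\frac{\sqrt{2317107}}{19} \approx 80.116$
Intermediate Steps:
$R = 6419$ ($R = 5710 + 709 = 6419$)
$S{\left(q \right)} = - \frac{64}{q}$ ($S{\left(q \right)} = - \frac{192 \frac{1}{q}}{3} = - \frac{64}{q}$)
$\sqrt{R + S{\left(152 \right)}} = \sqrt{6419 - \frac{64}{152}} = \sqrt{6419 - \frac{8}{19}} = \sqrt{\frac{121953}{19}} = \frac{\sqrt{2317107}}{19}$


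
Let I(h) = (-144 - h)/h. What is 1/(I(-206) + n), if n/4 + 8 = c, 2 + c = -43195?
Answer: -103/17800491 ≈ -5.7864e-6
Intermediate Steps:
c = -43197 (c = -2 - 43195 = -43197)
I(h) = (-144 - h)/h
n = -172820 (n = -32 + 4*(-43197) = -32 - 172788 = -172820)
1/(I(-206) + n) = 1/((-144 - 1*(-206))/(-206) - 172820) = 1/(-(-144 + 206)/206 - 172820) = 1/(-1/206*62 - 172820) = 1/(-31/103 - 172820) = 1/(-17800491/103) = -103/17800491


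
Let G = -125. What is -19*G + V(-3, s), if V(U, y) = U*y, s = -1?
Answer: 2378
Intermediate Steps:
-19*G + V(-3, s) = -19*(-125) - 3*(-1) = 2375 + 3 = 2378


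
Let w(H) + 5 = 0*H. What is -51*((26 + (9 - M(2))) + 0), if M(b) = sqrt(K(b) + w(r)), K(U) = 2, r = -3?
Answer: -1785 + 51*I*sqrt(3) ≈ -1785.0 + 88.335*I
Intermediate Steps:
w(H) = -5 (w(H) = -5 + 0*H = -5 + 0 = -5)
M(b) = I*sqrt(3) (M(b) = sqrt(2 - 5) = sqrt(-3) = I*sqrt(3))
-51*((26 + (9 - M(2))) + 0) = -51*((26 + (9 - I*sqrt(3))) + 0) = -51*((35 - I*sqrt(3)) + 0) = -51*(35 - I*sqrt(3)) = -1785 + 51*I*sqrt(3)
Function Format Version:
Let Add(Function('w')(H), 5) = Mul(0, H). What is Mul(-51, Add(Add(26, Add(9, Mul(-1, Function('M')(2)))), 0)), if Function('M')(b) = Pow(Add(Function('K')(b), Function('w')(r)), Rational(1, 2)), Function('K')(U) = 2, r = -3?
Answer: Add(-1785, Mul(51, I, Pow(3, Rational(1, 2)))) ≈ Add(-1785.0, Mul(88.335, I))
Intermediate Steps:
Function('w')(H) = -5 (Function('w')(H) = Add(-5, Mul(0, H)) = Add(-5, 0) = -5)
Function('M')(b) = Mul(I, Pow(3, Rational(1, 2))) (Function('M')(b) = Pow(Add(2, -5), Rational(1, 2)) = Pow(-3, Rational(1, 2)) = Mul(I, Pow(3, Rational(1, 2))))
Mul(-51, Add(Add(26, Add(9, Mul(-1, Function('M')(2)))), 0)) = Mul(-51, Add(Add(26, Add(9, Mul(-1, Mul(I, Pow(3, Rational(1, 2)))))), 0)) = Mul(-51, Add(Add(26, Add(9, Mul(-1, I, Pow(3, Rational(1, 2))))), 0)) = Mul(-51, Add(Add(35, Mul(-1, I, Pow(3, Rational(1, 2)))), 0)) = Mul(-51, Add(35, Mul(-1, I, Pow(3, Rational(1, 2))))) = Add(-1785, Mul(51, I, Pow(3, Rational(1, 2))))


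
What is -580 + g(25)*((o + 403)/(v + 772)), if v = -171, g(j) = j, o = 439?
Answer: -327530/601 ≈ -544.97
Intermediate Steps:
-580 + g(25)*((o + 403)/(v + 772)) = -580 + 25*((439 + 403)/(-171 + 772)) = -580 + 25*(842/601) = -580 + 21050/601 = -327530/601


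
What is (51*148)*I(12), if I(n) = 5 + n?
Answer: 128316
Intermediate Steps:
(51*148)*I(12) = (51*148)*(5 + 12) = 7548*17 = 128316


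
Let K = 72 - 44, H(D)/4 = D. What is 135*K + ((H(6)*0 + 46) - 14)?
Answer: 3812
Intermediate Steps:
H(D) = 4*D
K = 28
135*K + ((H(6)*0 + 46) - 14) = 135*28 + (((4*6)*0 + 46) - 14) = 3780 + ((24*0 + 46) - 14) = 3780 + ((0 + 46) - 14) = 3780 + (46 - 14) = 3780 + 32 = 3812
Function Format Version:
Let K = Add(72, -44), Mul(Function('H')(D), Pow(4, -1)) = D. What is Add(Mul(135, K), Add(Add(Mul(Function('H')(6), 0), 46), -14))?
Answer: 3812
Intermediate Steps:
Function('H')(D) = Mul(4, D)
K = 28
Add(Mul(135, K), Add(Add(Mul(Function('H')(6), 0), 46), -14)) = Add(Mul(135, 28), Add(Add(Mul(Mul(4, 6), 0), 46), -14)) = Add(3780, Add(Add(Mul(24, 0), 46), -14)) = Add(3780, Add(Add(0, 46), -14)) = Add(3780, Add(46, -14)) = Add(3780, 32) = 3812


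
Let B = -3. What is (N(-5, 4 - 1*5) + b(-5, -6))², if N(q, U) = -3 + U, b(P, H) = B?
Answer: 49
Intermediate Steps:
b(P, H) = -3
(N(-5, 4 - 1*5) + b(-5, -6))² = ((-3 + (4 - 1*5)) - 3)² = ((-3 + (4 - 5)) - 3)² = ((-3 - 1) - 3)² = (-4 - 3)² = (-7)² = 49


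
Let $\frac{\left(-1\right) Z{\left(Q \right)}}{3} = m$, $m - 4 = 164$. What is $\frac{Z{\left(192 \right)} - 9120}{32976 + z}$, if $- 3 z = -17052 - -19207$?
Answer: $- \frac{28872}{96773} \approx -0.29835$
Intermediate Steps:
$m = 168$ ($m = 4 + 164 = 168$)
$Z{\left(Q \right)} = -504$ ($Z{\left(Q \right)} = \left(-3\right) 168 = -504$)
$z = - \frac{2155}{3}$ ($z = - \frac{-17052 - -19207}{3} = - \frac{-17052 + 19207}{3} = \left(- \frac{1}{3}\right) 2155 = - \frac{2155}{3} \approx -718.33$)
$\frac{Z{\left(192 \right)} - 9120}{32976 + z} = \frac{-504 - 9120}{32976 - \frac{2155}{3}} = - \frac{9624}{\frac{96773}{3}} = \left(-9624\right) \frac{3}{96773} = - \frac{28872}{96773}$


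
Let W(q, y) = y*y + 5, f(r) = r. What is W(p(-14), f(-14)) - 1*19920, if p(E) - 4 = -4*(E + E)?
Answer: -19719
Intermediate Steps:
p(E) = 4 - 8*E (p(E) = 4 - 4*(E + E) = 4 - 8*E)
W(q, y) = 5 + y**2 (W(q, y) = y**2 + 5 = 5 + y**2)
W(p(-14), f(-14)) - 1*19920 = (5 + (-14)**2) - 1*19920 = (5 + 196) - 19920 = 201 - 19920 = -19719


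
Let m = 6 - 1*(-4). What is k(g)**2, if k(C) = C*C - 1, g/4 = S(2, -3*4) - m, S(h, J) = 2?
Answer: 1046529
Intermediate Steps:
m = 10 (m = 6 + 4 = 10)
g = -32 (g = 4*(2 - 1*10) = 4*(2 - 10) = 4*(-8) = -32)
k(C) = -1 + C**2 (k(C) = C**2 - 1 = -1 + C**2)
k(g)**2 = (-1 + (-32)**2)**2 = (-1 + 1024)**2 = 1023**2 = 1046529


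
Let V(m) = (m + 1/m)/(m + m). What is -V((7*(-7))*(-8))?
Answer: -153665/307328 ≈ -0.50000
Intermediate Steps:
V(m) = (m + 1/m)/(2*m) (V(m) = (m + 1/m)/((2*m)) = (m + 1/m)*(1/(2*m)) = (m + 1/m)/(2*m))
-V((7*(-7))*(-8)) = -(1 + ((7*(-7))*(-8))**2)/(2*((7*(-7))*(-8))**2) = -(1 + (-49*(-8))**2)/(2*(-49*(-8))**2) = -(1 + 392**2)/(2*392**2) = -(1 + 153664)/(2*153664) = -153665/(2*153664) = -1*153665/307328 = -153665/307328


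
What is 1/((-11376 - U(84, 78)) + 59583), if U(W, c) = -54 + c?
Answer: 1/48183 ≈ 2.0754e-5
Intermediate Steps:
1/((-11376 - U(84, 78)) + 59583) = 1/((-11376 - (-54 + 78)) + 59583) = 1/((-11376 - 1*24) + 59583) = 1/((-11376 - 24) + 59583) = 1/(-11400 + 59583) = 1/48183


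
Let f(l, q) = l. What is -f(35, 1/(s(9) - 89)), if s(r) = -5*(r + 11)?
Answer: -35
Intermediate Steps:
s(r) = -55 - 5*r (s(r) = -5*(11 + r) = -55 - 5*r)
-f(35, 1/(s(9) - 89)) = -1*35 = -35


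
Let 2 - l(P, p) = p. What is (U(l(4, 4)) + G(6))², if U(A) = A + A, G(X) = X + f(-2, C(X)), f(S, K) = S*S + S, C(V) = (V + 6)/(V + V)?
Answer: 16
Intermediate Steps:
l(P, p) = 2 - p
C(V) = (6 + V)/(2*V) (C(V) = (6 + V)/((2*V)) = (6 + V)*(1/(2*V)) = (6 + V)/(2*V))
f(S, K) = S + S² (f(S, K) = S² + S = S + S²)
G(X) = 2 + X (G(X) = X - 2*(1 - 2) = X - 2*(-1) = X + 2 = 2 + X)
U(A) = 2*A
(U(l(4, 4)) + G(6))² = (2*(2 - 1*4) + (2 + 6))² = (2*(2 - 4) + 8)² = (2*(-2) + 8)² = (-4 + 8)² = 4² = 16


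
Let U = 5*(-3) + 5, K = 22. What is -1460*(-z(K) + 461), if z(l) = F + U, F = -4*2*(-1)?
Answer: -675980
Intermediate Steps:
F = 8 (F = -8*(-1) = 8)
U = -10 (U = -15 + 5 = -10)
z(l) = -2 (z(l) = 8 - 10 = -2)
-1460*(-z(K) + 461) = -1460*(-1*(-2) + 461) = -1460*(2 + 461) = -1460*463 = -675980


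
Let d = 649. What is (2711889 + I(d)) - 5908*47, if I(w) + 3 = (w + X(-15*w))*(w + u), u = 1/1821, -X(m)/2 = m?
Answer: 28209934180/1821 ≈ 1.5491e+7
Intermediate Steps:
X(m) = -2*m
u = 1/1821 ≈ 0.00054915
I(w) = -3 + 31*w*(1/1821 + w) (I(w) = -3 + (w - (-30)*w)*(w + 1/1821) = -3 + (w + 30*w)*(1/1821 + w) = -3 + (31*w)*(1/1821 + w) = -3 + 31*w*(1/1821 + w))
(2711889 + I(d)) - 5908*47 = (2711889 + (-3 + 31*649² + (31/1821)*649)) - 5908*47 = (2711889 + (-3 + 31*421201 + 20119/1821)) - 277676 = (2711889 + (-3 + 13057231 + 20119/1821)) - 277676 = (2711889 + 23777232307/1821) - 277676 = 28715582176/1821 - 277676 = 28209934180/1821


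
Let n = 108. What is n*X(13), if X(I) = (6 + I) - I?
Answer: 648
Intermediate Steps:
X(I) = 6
n*X(13) = 108*6 = 648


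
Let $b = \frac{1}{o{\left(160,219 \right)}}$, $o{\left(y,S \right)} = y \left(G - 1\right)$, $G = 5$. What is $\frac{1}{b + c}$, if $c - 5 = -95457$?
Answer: $- \frac{640}{61089279} \approx -1.0476 \cdot 10^{-5}$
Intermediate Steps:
$c = -95452$ ($c = 5 - 95457 = -95452$)
$o{\left(y,S \right)} = 4 y$ ($o{\left(y,S \right)} = y \left(5 - 1\right) = y 4 = 4 y$)
$b = \frac{1}{640}$ ($b = \frac{1}{4 \cdot 160} = \frac{1}{640} \approx 0.0015625$)
$\frac{1}{b + c} = \frac{1}{\frac{1}{640} - 95452} = \frac{1}{- \frac{61089279}{640}} = - \frac{640}{61089279}$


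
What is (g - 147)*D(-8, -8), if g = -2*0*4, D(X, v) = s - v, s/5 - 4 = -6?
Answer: 294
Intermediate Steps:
s = -10 (s = 20 + 5*(-6) = 20 - 30 = -10)
D(X, v) = -10 - v
g = 0 (g = 0*4 = 0)
(g - 147)*D(-8, -8) = (0 - 147)*(-10 - 1*(-8)) = -147*(-10 + 8) = -147*(-2) = 294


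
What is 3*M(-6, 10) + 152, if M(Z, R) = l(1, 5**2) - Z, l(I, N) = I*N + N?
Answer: 320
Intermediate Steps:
l(I, N) = N + I*N
M(Z, R) = 50 - Z (M(Z, R) = 5**2*(1 + 1) - Z = 25*2 - Z = 50 - Z)
3*M(-6, 10) + 152 = 3*(50 - 1*(-6)) + 152 = 3*(50 + 6) + 152 = 3*56 + 152 = 168 + 152 = 320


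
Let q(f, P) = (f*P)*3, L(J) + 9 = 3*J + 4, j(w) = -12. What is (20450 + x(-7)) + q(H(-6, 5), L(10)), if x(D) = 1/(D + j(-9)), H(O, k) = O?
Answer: 379999/19 ≈ 20000.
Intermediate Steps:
L(J) = -5 + 3*J (L(J) = -9 + (3*J + 4) = -9 + (4 + 3*J) = -5 + 3*J)
x(D) = 1/(-12 + D) (x(D) = 1/(D - 12) = 1/(-12 + D))
q(f, P) = 3*P*f (q(f, P) = (P*f)*3 = 3*P*f)
(20450 + x(-7)) + q(H(-6, 5), L(10)) = (20450 + 1/(-12 - 7)) + 3*(-5 + 3*10)*(-6) = (20450 + 1/(-19)) + 3*(-5 + 30)*(-6) = (20450 - 1/19) + 3*25*(-6) = 388549/19 - 450 = 379999/19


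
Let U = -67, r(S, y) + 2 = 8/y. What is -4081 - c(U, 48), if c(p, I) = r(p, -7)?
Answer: -28545/7 ≈ -4077.9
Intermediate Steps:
r(S, y) = -2 + 8/y
c(p, I) = -22/7 (c(p, I) = -2 + 8/(-7) = -2 + 8*(-1/7) = -2 - 8/7 = -22/7)
-4081 - c(U, 48) = -4081 - 1*(-22/7) = -4081 + 22/7 = -28545/7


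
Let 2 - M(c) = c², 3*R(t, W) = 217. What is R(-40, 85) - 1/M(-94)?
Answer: 1916981/26502 ≈ 72.333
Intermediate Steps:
R(t, W) = 217/3 (R(t, W) = (⅓)*217 = 217/3)
M(c) = 2 - c²
R(-40, 85) - 1/M(-94) = 217/3 - 1/(2 - 1*(-94)²) = 217/3 - 1/(2 - 1*8836) = 217/3 - 1/(2 - 8836) = 217/3 - 1/(-8834) = 217/3 - 1*(-1/8834) = 217/3 + 1/8834 = 1916981/26502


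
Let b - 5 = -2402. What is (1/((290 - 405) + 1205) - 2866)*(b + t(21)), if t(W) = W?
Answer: 3711239532/545 ≈ 6.8096e+6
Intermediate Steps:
b = -2397 (b = 5 - 2402 = -2397)
(1/((290 - 405) + 1205) - 2866)*(b + t(21)) = (1/((290 - 405) + 1205) - 2866)*(-2397 + 21) = (1/(-115 + 1205) - 2866)*(-2376) = (1/1090 - 2866)*(-2376) = -3123939/1090*(-2376) = 3711239532/545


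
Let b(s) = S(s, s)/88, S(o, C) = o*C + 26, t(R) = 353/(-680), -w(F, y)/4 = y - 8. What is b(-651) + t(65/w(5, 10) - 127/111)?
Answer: 9005353/1870 ≈ 4815.7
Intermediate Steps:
w(F, y) = 32 - 4*y (w(F, y) = -4*(y - 8) = -4*(-8 + y) = 32 - 4*y)
t(R) = -353/680 (t(R) = 353*(-1/680) = -353/680)
S(o, C) = 26 + C*o (S(o, C) = C*o + 26 = 26 + C*o)
b(s) = 13/44 + s²/88 (b(s) = (26 + s*s)/88 = (26 + s²)*(1/88) = 13/44 + s²/88)
b(-651) + t(65/w(5, 10) - 127/111) = (13/44 + (1/88)*(-651)²) - 353/680 = (13/44 + (1/88)*423801) - 353/680 = (13/44 + 423801/88) - 353/680 = 423827/88 - 353/680 = 9005353/1870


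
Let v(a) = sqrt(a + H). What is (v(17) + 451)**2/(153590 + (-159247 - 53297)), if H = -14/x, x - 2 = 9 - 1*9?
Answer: -(451 + sqrt(10))**2/58954 ≈ -3.4987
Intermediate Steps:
x = 2 (x = 2 + (9 - 1*9) = 2 + (9 - 9) = 2 + 0 = 2)
H = -7 (H = -14/2 = -14*1/2 = -7)
v(a) = sqrt(-7 + a) (v(a) = sqrt(a - 7) = sqrt(-7 + a))
(v(17) + 451)**2/(153590 + (-159247 - 53297)) = (sqrt(-7 + 17) + 451)**2/(153590 + (-159247 - 53297)) = (sqrt(10) + 451)**2/(153590 - 212544) = (451 + sqrt(10))**2/(-58954) = (451 + sqrt(10))**2*(-1/58954) = -(451 + sqrt(10))**2/58954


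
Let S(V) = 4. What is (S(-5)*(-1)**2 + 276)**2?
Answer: 78400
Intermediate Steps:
(S(-5)*(-1)**2 + 276)**2 = (4*(-1)**2 + 276)**2 = (4*1 + 276)**2 = (4 + 276)**2 = 280**2 = 78400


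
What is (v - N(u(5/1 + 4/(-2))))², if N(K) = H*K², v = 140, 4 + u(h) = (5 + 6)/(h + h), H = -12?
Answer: 346921/9 ≈ 38547.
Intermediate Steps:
u(h) = -4 + 11/(2*h) (u(h) = -4 + (5 + 6)/(h + h) = -4 + 11/((2*h)) = -4 + 11*(1/(2*h)) = -4 + 11/(2*h))
N(K) = -12*K²
(v - N(u(5/1 + 4/(-2))))² = (140 - (-12)*(-4 + 11/(2*(5/1 + 4/(-2))))²)² = (140 - (-12)*(-4 + 11/(2*(5*1 + 4*(-½))))²)² = (140 - (-12)*(-4 + 11/(2*(5 - 2)))²)² = (140 - (-12)*(-4 + (11/2)/3)²)² = (140 - (-12)*(-4 + (11/2)*(⅓))²)² = (140 - (-12)*(-4 + 11/6)²)² = (140 - (-12)*(-13/6)²)² = (140 - (-12)*169/36)² = (140 - 1*(-169/3))² = (140 + 169/3)² = (589/3)² = 346921/9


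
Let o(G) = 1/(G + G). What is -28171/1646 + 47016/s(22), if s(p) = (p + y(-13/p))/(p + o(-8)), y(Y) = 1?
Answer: 848529344/18929 ≈ 44827.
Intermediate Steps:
o(G) = 1/(2*G)
s(p) = (1 + p)/(-1/16 + p) (s(p) = (p + 1)/(p + (½)/(-8)) = (1 + p)/(p + (½)*(-⅛)) = (1 + p)/(p - 1/16) = (1 + p)/(-1/16 + p))
-28171/1646 + 47016/s(22) = -28171/1646 + 47016/((16*(1 + 22)/(-1 + 16*22))) = -28171*1/1646 + 47016/((16*23/(-1 + 352))) = -28171/1646 + 47016/((16*23/351)) = -28171/1646 + 47016/((16*(1/351)*23)) = -28171/1646 + 47016/(368/351) = -28171/1646 + 47016*(351/368) = -28171/1646 + 2062827/46 = 848529344/18929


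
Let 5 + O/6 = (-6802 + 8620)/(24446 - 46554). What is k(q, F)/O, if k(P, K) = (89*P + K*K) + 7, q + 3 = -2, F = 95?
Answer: -47460349/168537 ≈ -281.60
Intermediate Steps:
O = -168537/5527 (O = -30 + 6*((-6802 + 8620)/(24446 - 46554)) = -30 + 6*(1818/(-22108)) = -30 + 6*(1818*(-1/22108)) = -30 + 6*(-909/11054) = -30 - 2727/5527 = -168537/5527 ≈ -30.493)
q = -5 (q = -3 - 2 = -5)
k(P, K) = 7 + K² + 89*P (k(P, K) = (89*P + K²) + 7 = (K² + 89*P) + 7 = 7 + K² + 89*P)
k(q, F)/O = (7 + 95² + 89*(-5))/(-168537/5527) = (7 + 9025 - 445)*(-5527/168537) = 8587*(-5527/168537) = -47460349/168537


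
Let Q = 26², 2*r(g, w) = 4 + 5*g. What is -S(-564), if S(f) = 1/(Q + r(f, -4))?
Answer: 1/732 ≈ 0.0013661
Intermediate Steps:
r(g, w) = 2 + 5*g/2 (r(g, w) = (4 + 5*g)/2 = 2 + 5*g/2)
Q = 676
S(f) = 1/(678 + 5*f/2) (S(f) = 1/(676 + (2 + 5*f/2)) = 1/(678 + 5*f/2))
-S(-564) = -2/(1356 + 5*(-564)) = -2/(1356 - 2820) = -2/(-1464) = -2*(-1)/1464 = -1*(-1/732) = 1/732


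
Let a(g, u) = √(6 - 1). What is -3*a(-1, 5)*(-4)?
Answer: 12*√5 ≈ 26.833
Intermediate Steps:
a(g, u) = √5
-3*a(-1, 5)*(-4) = -3*√5*(-4) = 12*√5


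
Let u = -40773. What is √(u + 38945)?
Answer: 2*I*√457 ≈ 42.755*I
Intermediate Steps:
√(u + 38945) = √(-40773 + 38945) = √(-1828) = 2*I*√457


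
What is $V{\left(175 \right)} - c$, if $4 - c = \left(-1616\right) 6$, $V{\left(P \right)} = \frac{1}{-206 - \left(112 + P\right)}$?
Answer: $- \frac{4782101}{493} \approx -9700.0$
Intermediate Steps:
$V{\left(P \right)} = \frac{1}{-318 - P}$
$c = 9700$ ($c = 4 - \left(-1616\right) 6 = 4 - -9696 = 4 + 9696 = 9700$)
$V{\left(175 \right)} - c = - \frac{1}{318 + 175} - 9700 = - \frac{1}{493} - 9700 = - \frac{4782101}{493}$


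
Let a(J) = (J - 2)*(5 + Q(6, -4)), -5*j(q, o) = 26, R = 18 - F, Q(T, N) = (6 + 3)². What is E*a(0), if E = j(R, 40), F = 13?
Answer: 4472/5 ≈ 894.40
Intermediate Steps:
Q(T, N) = 81 (Q(T, N) = 9² = 81)
R = 5 (R = 18 - 1*13 = 18 - 13 = 5)
j(q, o) = -26/5 (j(q, o) = -⅕*26 = -26/5)
a(J) = -172 + 86*J (a(J) = (J - 2)*(5 + 81) = (-2 + J)*86 = -172 + 86*J)
E = -26/5 ≈ -5.2000
E*a(0) = -26*(-172 + 86*0)/5 = -26*(-172 + 0)/5 = -26/5*(-172) = 4472/5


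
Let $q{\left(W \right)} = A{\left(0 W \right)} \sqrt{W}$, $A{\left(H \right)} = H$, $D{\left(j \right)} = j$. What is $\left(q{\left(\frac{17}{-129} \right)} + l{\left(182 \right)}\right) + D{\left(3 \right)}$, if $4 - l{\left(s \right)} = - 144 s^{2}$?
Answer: $4769863$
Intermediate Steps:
$q{\left(W \right)} = 0$ ($q{\left(W \right)} = 0 W \sqrt{W} = 0 \sqrt{W} = 0$)
$l{\left(s \right)} = 4 + 144 s^{2}$ ($l{\left(s \right)} = 4 - - 144 s^{2} = 4 + 144 s^{2}$)
$\left(q{\left(\frac{17}{-129} \right)} + l{\left(182 \right)}\right) + D{\left(3 \right)} = \left(0 + \left(4 + 144 \cdot 182^{2}\right)\right) + 3 = \left(0 + \left(4 + 144 \cdot 33124\right)\right) + 3 = \left(0 + \left(4 + 4769856\right)\right) + 3 = \left(0 + 4769860\right) + 3 = 4769860 + 3 = 4769863$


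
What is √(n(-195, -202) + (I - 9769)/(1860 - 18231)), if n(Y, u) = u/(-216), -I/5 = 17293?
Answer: √7304341839/32742 ≈ 2.6103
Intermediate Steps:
I = -86465 (I = -5*17293 = -86465)
n(Y, u) = -u/216 (n(Y, u) = u*(-1/216) = -u/216)
√(n(-195, -202) + (I - 9769)/(1860 - 18231)) = √(-1/216*(-202) + (-86465 - 9769)/(1860 - 18231)) = √(101/108 - 96234/(-16371)) = √(101/108 - 96234*(-1/16371)) = √(101/108 + 32078/5457) = √(1338527/196452) = √7304341839/32742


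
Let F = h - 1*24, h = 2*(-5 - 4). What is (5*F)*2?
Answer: -420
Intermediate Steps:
h = -18 (h = 2*(-9) = -18)
F = -42 (F = -18 - 1*24 = -18 - 24 = -42)
(5*F)*2 = (5*(-42))*2 = -210*2 = -420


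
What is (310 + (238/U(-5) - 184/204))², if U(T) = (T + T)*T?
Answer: 160135228561/1625625 ≈ 98507.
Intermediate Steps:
U(T) = 2*T² (U(T) = (2*T)*T = 2*T²)
(310 + (238/U(-5) - 184/204))² = (310 + (238/((2*(-5)²)) - 184/204))² = (310 + (238/((2*25)) - 184*1/204))² = (310 + (238/50 - 46/51))² = (310 + (238*(1/50) - 46/51))² = (310 + (119/25 - 46/51))² = (310 + 4919/1275)² = (400169/1275)² = 160135228561/1625625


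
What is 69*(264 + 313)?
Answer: 39813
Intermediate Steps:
69*(264 + 313) = 69*577 = 39813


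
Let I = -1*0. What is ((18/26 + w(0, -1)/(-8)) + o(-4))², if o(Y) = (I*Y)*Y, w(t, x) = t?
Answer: 81/169 ≈ 0.47929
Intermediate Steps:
I = 0
o(Y) = 0 (o(Y) = (0*Y)*Y = 0*Y = 0)
((18/26 + w(0, -1)/(-8)) + o(-4))² = ((18/26 + 0/(-8)) + 0)² = ((18*(1/26) + 0*(-⅛)) + 0)² = ((9/13 + 0) + 0)² = (9/13 + 0)² = (9/13)² = 81/169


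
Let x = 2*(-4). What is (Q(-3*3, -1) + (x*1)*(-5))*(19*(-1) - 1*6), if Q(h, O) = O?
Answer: -975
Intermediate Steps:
x = -8
(Q(-3*3, -1) + (x*1)*(-5))*(19*(-1) - 1*6) = (-1 - 8*1*(-5))*(19*(-1) - 1*6) = (-1 - 8*(-5))*(-19 - 6) = (-1 + 40)*(-25) = 39*(-25) = -975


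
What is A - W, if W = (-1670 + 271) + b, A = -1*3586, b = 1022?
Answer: -3209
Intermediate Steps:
A = -3586
W = -377 (W = (-1670 + 271) + 1022 = -1399 + 1022 = -377)
A - W = -3586 - 1*(-377) = -3586 + 377 = -3209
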